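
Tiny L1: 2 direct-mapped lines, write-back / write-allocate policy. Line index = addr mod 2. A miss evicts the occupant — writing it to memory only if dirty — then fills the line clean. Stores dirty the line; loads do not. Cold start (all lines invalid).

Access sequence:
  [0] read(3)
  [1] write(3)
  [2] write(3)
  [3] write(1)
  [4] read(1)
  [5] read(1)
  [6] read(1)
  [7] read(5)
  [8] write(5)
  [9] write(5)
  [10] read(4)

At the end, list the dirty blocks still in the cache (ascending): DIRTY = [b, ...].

  0 | R B3 → L1 miss [-]
  1 | W B3 → L1 hit [D]
  2 | W B3 → L1 hit [D]
  3 | W B1 → L1 miss wb→B3 [D]
  4 | R B1 → L1 hit [D]
  5 | R B1 → L1 hit [D]
  6 | R B1 → L1 hit [D]
  7 | R B5 → L1 miss wb→B1 [-]
  8 | W B5 → L1 hit [D]
  9 | W B5 → L1 hit [D]
  10 | R B4 → L0 miss [-]

DIRTY = [5]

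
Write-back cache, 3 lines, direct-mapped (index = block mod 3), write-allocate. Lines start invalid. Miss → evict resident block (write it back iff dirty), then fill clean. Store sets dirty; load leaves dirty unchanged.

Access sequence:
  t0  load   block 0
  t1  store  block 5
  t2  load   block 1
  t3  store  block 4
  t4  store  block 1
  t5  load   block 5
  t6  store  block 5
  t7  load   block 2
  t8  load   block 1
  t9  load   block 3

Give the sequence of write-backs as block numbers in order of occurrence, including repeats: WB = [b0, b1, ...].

  0 | R B0 → L0 miss [-]
  1 | W B5 → L2 miss [D]
  2 | R B1 → L1 miss [-]
  3 | W B4 → L1 miss [D]
  4 | W B1 → L1 miss wb→B4 [D]
  5 | R B5 → L2 hit [D]
  6 | W B5 → L2 hit [D]
  7 | R B2 → L2 miss wb→B5 [-]
  8 | R B1 → L1 hit [D]
  9 | R B3 → L0 miss [-]

WB = [4, 5]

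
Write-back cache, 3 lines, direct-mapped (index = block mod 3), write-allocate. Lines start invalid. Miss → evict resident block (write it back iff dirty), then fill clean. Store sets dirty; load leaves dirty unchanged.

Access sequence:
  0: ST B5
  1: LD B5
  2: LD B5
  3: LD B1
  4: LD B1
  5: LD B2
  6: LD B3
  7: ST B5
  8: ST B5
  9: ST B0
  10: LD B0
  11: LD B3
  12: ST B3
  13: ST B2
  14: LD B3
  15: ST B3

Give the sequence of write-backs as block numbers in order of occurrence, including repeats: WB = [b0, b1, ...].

0: W B5 -> L2 miss  d=D]
1: R B5 -> L2 hit  d=D]
2: R B5 -> L2 hit  d=D]
3: R B1 -> L1 miss  d=-]
4: R B1 -> L1 hit  d=-]
5: R B2 -> L2 miss wb->B5  d=-]
6: R B3 -> L0 miss  d=-]
7: W B5 -> L2 miss  d=D]
8: W B5 -> L2 hit  d=D]
9: W B0 -> L0 miss  d=D]
10: R B0 -> L0 hit  d=D]
11: R B3 -> L0 miss wb->B0  d=-]
12: W B3 -> L0 hit  d=D]
13: W B2 -> L2 miss wb->B5  d=D]
14: R B3 -> L0 hit  d=D]
15: W B3 -> L0 hit  d=D]

WB = [5, 0, 5]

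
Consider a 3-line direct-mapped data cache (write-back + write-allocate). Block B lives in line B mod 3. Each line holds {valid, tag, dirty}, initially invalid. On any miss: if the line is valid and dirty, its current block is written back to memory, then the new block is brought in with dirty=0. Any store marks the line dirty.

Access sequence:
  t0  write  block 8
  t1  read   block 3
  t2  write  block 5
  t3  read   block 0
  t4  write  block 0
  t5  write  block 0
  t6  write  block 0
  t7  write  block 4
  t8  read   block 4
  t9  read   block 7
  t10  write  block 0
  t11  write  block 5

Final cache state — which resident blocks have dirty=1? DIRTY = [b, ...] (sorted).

0: W B8 → L2 miss [D]
1: R B3 → L0 miss [-]
2: W B5 → L2 miss wb→B8 [D]
3: R B0 → L0 miss [-]
4: W B0 → L0 hit [D]
5: W B0 → L0 hit [D]
6: W B0 → L0 hit [D]
7: W B4 → L1 miss [D]
8: R B4 → L1 hit [D]
9: R B7 → L1 miss wb→B4 [-]
10: W B0 → L0 hit [D]
11: W B5 → L2 hit [D]

DIRTY = [0, 5]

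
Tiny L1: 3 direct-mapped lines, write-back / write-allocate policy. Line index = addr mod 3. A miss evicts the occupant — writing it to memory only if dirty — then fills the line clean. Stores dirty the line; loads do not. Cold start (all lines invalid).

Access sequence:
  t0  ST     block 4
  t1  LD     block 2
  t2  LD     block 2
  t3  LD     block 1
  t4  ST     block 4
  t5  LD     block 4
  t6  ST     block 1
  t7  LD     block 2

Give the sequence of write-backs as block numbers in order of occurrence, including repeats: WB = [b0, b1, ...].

WB = [4, 4]

  0 | W B4 → L1 miss [D]
  1 | R B2 → L2 miss [-]
  2 | R B2 → L2 hit [-]
  3 | R B1 → L1 miss wb→B4 [-]
  4 | W B4 → L1 miss [D]
  5 | R B4 → L1 hit [D]
  6 | W B1 → L1 miss wb→B4 [D]
  7 | R B2 → L2 hit [-]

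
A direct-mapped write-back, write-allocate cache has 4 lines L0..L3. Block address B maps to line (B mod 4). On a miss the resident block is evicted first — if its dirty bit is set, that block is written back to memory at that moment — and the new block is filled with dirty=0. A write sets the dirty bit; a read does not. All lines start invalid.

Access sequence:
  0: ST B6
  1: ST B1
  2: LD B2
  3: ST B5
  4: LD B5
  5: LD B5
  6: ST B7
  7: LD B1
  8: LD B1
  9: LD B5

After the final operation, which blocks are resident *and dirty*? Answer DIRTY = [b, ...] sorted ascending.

DIRTY = [7]

  0 | W B6 → L2 miss [D]
  1 | W B1 → L1 miss [D]
  2 | R B2 → L2 miss wb→B6 [-]
  3 | W B5 → L1 miss wb→B1 [D]
  4 | R B5 → L1 hit [D]
  5 | R B5 → L1 hit [D]
  6 | W B7 → L3 miss [D]
  7 | R B1 → L1 miss wb→B5 [-]
  8 | R B1 → L1 hit [-]
  9 | R B5 → L1 miss [-]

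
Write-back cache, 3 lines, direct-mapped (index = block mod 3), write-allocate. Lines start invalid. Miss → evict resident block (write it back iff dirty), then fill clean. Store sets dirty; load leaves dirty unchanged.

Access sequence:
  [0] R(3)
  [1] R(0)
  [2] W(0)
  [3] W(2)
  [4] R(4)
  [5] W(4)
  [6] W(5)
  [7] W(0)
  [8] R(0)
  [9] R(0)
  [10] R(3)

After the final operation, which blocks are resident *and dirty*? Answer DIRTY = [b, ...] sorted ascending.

  0 | R B3 → L0 miss [-]
  1 | R B0 → L0 miss [-]
  2 | W B0 → L0 hit [D]
  3 | W B2 → L2 miss [D]
  4 | R B4 → L1 miss [-]
  5 | W B4 → L1 hit [D]
  6 | W B5 → L2 miss wb→B2 [D]
  7 | W B0 → L0 hit [D]
  8 | R B0 → L0 hit [D]
  9 | R B0 → L0 hit [D]
  10 | R B3 → L0 miss wb→B0 [-]

DIRTY = [4, 5]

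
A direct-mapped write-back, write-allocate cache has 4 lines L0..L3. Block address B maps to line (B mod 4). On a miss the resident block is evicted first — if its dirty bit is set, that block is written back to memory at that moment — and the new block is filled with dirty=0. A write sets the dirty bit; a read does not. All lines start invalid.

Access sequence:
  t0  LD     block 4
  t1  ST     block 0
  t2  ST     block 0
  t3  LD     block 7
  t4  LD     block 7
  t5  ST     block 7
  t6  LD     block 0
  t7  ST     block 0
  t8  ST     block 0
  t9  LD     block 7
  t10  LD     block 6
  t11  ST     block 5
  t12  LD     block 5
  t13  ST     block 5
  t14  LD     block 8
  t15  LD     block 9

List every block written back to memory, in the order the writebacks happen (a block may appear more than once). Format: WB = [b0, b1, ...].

WB = [0, 5]

0: R B4 -> L0 miss  d=-]
1: W B0 -> L0 miss  d=D]
2: W B0 -> L0 hit  d=D]
3: R B7 -> L3 miss  d=-]
4: R B7 -> L3 hit  d=-]
5: W B7 -> L3 hit  d=D]
6: R B0 -> L0 hit  d=D]
7: W B0 -> L0 hit  d=D]
8: W B0 -> L0 hit  d=D]
9: R B7 -> L3 hit  d=D]
10: R B6 -> L2 miss  d=-]
11: W B5 -> L1 miss  d=D]
12: R B5 -> L1 hit  d=D]
13: W B5 -> L1 hit  d=D]
14: R B8 -> L0 miss wb->B0  d=-]
15: R B9 -> L1 miss wb->B5  d=-]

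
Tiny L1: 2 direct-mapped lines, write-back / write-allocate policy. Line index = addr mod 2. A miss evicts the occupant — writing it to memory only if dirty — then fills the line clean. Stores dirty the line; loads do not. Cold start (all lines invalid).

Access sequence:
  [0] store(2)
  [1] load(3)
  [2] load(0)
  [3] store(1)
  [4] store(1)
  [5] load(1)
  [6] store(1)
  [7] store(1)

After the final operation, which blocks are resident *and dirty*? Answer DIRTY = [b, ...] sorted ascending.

0: W B2 → L0 miss [D]
1: R B3 → L1 miss [-]
2: R B0 → L0 miss wb→B2 [-]
3: W B1 → L1 miss [D]
4: W B1 → L1 hit [D]
5: R B1 → L1 hit [D]
6: W B1 → L1 hit [D]
7: W B1 → L1 hit [D]

DIRTY = [1]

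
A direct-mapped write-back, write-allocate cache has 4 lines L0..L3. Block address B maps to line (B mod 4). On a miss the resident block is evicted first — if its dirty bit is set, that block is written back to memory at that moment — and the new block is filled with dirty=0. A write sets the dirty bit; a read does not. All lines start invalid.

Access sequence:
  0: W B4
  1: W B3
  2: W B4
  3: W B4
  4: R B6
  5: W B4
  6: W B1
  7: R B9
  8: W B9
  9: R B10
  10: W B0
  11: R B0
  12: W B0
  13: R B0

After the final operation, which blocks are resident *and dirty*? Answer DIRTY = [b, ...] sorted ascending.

0: W B4 → L0 miss [D]
1: W B3 → L3 miss [D]
2: W B4 → L0 hit [D]
3: W B4 → L0 hit [D]
4: R B6 → L2 miss [-]
5: W B4 → L0 hit [D]
6: W B1 → L1 miss [D]
7: R B9 → L1 miss wb→B1 [-]
8: W B9 → L1 hit [D]
9: R B10 → L2 miss [-]
10: W B0 → L0 miss wb→B4 [D]
11: R B0 → L0 hit [D]
12: W B0 → L0 hit [D]
13: R B0 → L0 hit [D]

DIRTY = [0, 3, 9]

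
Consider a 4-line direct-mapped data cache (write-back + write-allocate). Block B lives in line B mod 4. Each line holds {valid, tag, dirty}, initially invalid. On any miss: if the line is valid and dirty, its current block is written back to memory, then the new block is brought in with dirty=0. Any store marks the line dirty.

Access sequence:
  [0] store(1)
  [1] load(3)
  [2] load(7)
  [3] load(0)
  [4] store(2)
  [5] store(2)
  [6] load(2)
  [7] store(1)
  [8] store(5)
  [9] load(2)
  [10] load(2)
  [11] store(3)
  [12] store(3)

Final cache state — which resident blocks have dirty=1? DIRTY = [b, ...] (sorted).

  0 | W B1 → L1 miss [D]
  1 | R B3 → L3 miss [-]
  2 | R B7 → L3 miss [-]
  3 | R B0 → L0 miss [-]
  4 | W B2 → L2 miss [D]
  5 | W B2 → L2 hit [D]
  6 | R B2 → L2 hit [D]
  7 | W B1 → L1 hit [D]
  8 | W B5 → L1 miss wb→B1 [D]
  9 | R B2 → L2 hit [D]
  10 | R B2 → L2 hit [D]
  11 | W B3 → L3 miss [D]
  12 | W B3 → L3 hit [D]

DIRTY = [2, 3, 5]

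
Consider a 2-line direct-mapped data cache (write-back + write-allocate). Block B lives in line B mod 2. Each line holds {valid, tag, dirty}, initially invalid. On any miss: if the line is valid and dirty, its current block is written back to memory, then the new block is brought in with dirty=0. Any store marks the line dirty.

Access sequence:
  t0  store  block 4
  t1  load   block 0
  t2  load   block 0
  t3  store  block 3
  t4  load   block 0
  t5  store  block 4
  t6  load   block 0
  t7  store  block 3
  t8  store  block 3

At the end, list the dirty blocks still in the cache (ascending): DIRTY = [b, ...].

DIRTY = [3]

0: W B4 -> L0 miss  d=D]
1: R B0 -> L0 miss wb->B4  d=-]
2: R B0 -> L0 hit  d=-]
3: W B3 -> L1 miss  d=D]
4: R B0 -> L0 hit  d=-]
5: W B4 -> L0 miss  d=D]
6: R B0 -> L0 miss wb->B4  d=-]
7: W B3 -> L1 hit  d=D]
8: W B3 -> L1 hit  d=D]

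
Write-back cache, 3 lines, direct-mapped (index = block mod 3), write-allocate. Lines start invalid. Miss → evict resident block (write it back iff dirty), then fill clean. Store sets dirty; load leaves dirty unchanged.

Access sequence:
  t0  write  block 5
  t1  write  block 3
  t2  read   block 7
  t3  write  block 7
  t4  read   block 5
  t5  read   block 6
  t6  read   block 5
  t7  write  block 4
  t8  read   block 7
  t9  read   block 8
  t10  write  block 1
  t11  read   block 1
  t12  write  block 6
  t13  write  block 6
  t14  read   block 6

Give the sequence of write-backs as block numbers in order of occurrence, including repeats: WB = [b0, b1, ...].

  0 | W B5 → L2 miss [D]
  1 | W B3 → L0 miss [D]
  2 | R B7 → L1 miss [-]
  3 | W B7 → L1 hit [D]
  4 | R B5 → L2 hit [D]
  5 | R B6 → L0 miss wb→B3 [-]
  6 | R B5 → L2 hit [D]
  7 | W B4 → L1 miss wb→B7 [D]
  8 | R B7 → L1 miss wb→B4 [-]
  9 | R B8 → L2 miss wb→B5 [-]
  10 | W B1 → L1 miss [D]
  11 | R B1 → L1 hit [D]
  12 | W B6 → L0 hit [D]
  13 | W B6 → L0 hit [D]
  14 | R B6 → L0 hit [D]

WB = [3, 7, 4, 5]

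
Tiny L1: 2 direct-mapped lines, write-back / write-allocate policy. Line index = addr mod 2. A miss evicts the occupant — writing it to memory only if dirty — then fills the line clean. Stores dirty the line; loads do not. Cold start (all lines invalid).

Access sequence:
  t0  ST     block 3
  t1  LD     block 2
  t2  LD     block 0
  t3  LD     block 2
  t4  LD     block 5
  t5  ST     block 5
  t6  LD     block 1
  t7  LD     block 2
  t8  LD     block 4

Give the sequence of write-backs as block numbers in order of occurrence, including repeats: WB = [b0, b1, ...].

WB = [3, 5]

  0 | W B3 → L1 miss [D]
  1 | R B2 → L0 miss [-]
  2 | R B0 → L0 miss [-]
  3 | R B2 → L0 miss [-]
  4 | R B5 → L1 miss wb→B3 [-]
  5 | W B5 → L1 hit [D]
  6 | R B1 → L1 miss wb→B5 [-]
  7 | R B2 → L0 hit [-]
  8 | R B4 → L0 miss [-]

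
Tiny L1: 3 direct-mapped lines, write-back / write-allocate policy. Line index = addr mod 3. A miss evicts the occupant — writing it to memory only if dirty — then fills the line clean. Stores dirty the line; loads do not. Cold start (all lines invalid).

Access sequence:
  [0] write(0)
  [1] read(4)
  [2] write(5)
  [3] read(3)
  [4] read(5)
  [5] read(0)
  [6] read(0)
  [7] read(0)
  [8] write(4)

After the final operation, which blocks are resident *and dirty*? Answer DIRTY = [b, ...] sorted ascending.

DIRTY = [4, 5]

  0 | W B0 → L0 miss [D]
  1 | R B4 → L1 miss [-]
  2 | W B5 → L2 miss [D]
  3 | R B3 → L0 miss wb→B0 [-]
  4 | R B5 → L2 hit [D]
  5 | R B0 → L0 miss [-]
  6 | R B0 → L0 hit [-]
  7 | R B0 → L0 hit [-]
  8 | W B4 → L1 hit [D]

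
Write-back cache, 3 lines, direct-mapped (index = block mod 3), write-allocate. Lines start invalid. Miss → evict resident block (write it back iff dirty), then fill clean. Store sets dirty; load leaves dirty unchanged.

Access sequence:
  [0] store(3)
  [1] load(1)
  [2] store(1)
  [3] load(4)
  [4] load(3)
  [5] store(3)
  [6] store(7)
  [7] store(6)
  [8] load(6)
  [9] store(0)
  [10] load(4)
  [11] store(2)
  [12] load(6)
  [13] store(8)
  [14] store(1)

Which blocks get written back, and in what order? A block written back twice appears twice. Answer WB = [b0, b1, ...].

  0 | W B3 → L0 miss [D]
  1 | R B1 → L1 miss [-]
  2 | W B1 → L1 hit [D]
  3 | R B4 → L1 miss wb→B1 [-]
  4 | R B3 → L0 hit [D]
  5 | W B3 → L0 hit [D]
  6 | W B7 → L1 miss [D]
  7 | W B6 → L0 miss wb→B3 [D]
  8 | R B6 → L0 hit [D]
  9 | W B0 → L0 miss wb→B6 [D]
  10 | R B4 → L1 miss wb→B7 [-]
  11 | W B2 → L2 miss [D]
  12 | R B6 → L0 miss wb→B0 [-]
  13 | W B8 → L2 miss wb→B2 [D]
  14 | W B1 → L1 miss [D]

WB = [1, 3, 6, 7, 0, 2]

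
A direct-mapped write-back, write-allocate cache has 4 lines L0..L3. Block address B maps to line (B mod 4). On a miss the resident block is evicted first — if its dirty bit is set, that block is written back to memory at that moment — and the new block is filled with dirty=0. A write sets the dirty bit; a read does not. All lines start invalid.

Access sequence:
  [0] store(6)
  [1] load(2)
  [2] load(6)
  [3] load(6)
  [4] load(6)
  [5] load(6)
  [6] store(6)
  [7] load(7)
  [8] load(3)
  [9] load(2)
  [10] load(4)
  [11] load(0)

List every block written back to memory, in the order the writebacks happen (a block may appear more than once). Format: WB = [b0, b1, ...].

0: W B6 -> L2 miss  d=D]
1: R B2 -> L2 miss wb->B6  d=-]
2: R B6 -> L2 miss  d=-]
3: R B6 -> L2 hit  d=-]
4: R B6 -> L2 hit  d=-]
5: R B6 -> L2 hit  d=-]
6: W B6 -> L2 hit  d=D]
7: R B7 -> L3 miss  d=-]
8: R B3 -> L3 miss  d=-]
9: R B2 -> L2 miss wb->B6  d=-]
10: R B4 -> L0 miss  d=-]
11: R B0 -> L0 miss  d=-]

WB = [6, 6]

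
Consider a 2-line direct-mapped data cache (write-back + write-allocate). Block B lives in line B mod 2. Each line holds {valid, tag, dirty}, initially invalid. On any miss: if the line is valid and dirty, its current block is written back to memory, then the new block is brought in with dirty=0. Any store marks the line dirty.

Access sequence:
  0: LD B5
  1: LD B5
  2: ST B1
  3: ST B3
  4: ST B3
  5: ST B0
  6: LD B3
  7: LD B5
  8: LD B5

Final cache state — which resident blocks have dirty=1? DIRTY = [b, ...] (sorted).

0: R B5 → L1 miss [-]
1: R B5 → L1 hit [-]
2: W B1 → L1 miss [D]
3: W B3 → L1 miss wb→B1 [D]
4: W B3 → L1 hit [D]
5: W B0 → L0 miss [D]
6: R B3 → L1 hit [D]
7: R B5 → L1 miss wb→B3 [-]
8: R B5 → L1 hit [-]

DIRTY = [0]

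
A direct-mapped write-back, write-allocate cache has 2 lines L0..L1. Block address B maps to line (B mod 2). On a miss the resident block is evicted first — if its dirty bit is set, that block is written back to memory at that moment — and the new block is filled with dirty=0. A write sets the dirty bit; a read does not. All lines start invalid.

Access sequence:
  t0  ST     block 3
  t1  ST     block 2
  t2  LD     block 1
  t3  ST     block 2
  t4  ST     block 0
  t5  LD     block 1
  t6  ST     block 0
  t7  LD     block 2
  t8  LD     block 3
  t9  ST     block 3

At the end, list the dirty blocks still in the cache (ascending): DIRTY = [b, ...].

DIRTY = [3]

0: W B3 -> L1 miss  d=D]
1: W B2 -> L0 miss  d=D]
2: R B1 -> L1 miss wb->B3  d=-]
3: W B2 -> L0 hit  d=D]
4: W B0 -> L0 miss wb->B2  d=D]
5: R B1 -> L1 hit  d=-]
6: W B0 -> L0 hit  d=D]
7: R B2 -> L0 miss wb->B0  d=-]
8: R B3 -> L1 miss  d=-]
9: W B3 -> L1 hit  d=D]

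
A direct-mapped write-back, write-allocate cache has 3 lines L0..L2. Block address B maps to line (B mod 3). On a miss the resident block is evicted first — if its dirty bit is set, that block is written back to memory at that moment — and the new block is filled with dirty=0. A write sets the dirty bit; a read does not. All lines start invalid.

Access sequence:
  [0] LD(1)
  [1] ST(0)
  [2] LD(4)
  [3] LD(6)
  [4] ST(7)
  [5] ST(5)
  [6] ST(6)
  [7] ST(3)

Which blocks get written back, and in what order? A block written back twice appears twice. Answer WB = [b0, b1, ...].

0: R B1 → L1 miss [-]
1: W B0 → L0 miss [D]
2: R B4 → L1 miss [-]
3: R B6 → L0 miss wb→B0 [-]
4: W B7 → L1 miss [D]
5: W B5 → L2 miss [D]
6: W B6 → L0 hit [D]
7: W B3 → L0 miss wb→B6 [D]

WB = [0, 6]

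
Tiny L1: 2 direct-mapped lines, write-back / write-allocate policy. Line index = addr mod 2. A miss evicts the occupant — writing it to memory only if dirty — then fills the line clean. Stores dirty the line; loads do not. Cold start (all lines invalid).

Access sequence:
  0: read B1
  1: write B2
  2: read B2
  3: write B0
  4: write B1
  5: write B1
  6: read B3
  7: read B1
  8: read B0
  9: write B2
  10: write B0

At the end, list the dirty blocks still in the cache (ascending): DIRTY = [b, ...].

DIRTY = [0]

  0 | R B1 → L1 miss [-]
  1 | W B2 → L0 miss [D]
  2 | R B2 → L0 hit [D]
  3 | W B0 → L0 miss wb→B2 [D]
  4 | W B1 → L1 hit [D]
  5 | W B1 → L1 hit [D]
  6 | R B3 → L1 miss wb→B1 [-]
  7 | R B1 → L1 miss [-]
  8 | R B0 → L0 hit [D]
  9 | W B2 → L0 miss wb→B0 [D]
  10 | W B0 → L0 miss wb→B2 [D]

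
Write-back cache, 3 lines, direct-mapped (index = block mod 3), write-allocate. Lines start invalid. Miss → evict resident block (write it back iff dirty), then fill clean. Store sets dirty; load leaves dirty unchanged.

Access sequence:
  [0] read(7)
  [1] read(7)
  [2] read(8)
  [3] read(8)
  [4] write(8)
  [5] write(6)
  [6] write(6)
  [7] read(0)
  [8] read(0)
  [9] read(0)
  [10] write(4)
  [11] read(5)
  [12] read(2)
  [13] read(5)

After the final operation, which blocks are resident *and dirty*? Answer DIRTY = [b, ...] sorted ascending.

DIRTY = [4]

0: R B7 → L1 miss [-]
1: R B7 → L1 hit [-]
2: R B8 → L2 miss [-]
3: R B8 → L2 hit [-]
4: W B8 → L2 hit [D]
5: W B6 → L0 miss [D]
6: W B6 → L0 hit [D]
7: R B0 → L0 miss wb→B6 [-]
8: R B0 → L0 hit [-]
9: R B0 → L0 hit [-]
10: W B4 → L1 miss [D]
11: R B5 → L2 miss wb→B8 [-]
12: R B2 → L2 miss [-]
13: R B5 → L2 miss [-]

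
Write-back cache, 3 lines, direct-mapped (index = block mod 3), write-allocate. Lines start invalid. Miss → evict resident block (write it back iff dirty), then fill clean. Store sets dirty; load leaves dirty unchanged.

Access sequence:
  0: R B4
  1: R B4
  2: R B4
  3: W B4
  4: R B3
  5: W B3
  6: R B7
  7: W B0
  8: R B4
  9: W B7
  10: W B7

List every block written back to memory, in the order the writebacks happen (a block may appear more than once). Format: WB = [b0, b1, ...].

WB = [4, 3]

0: R B4 -> L1 miss  d=-]
1: R B4 -> L1 hit  d=-]
2: R B4 -> L1 hit  d=-]
3: W B4 -> L1 hit  d=D]
4: R B3 -> L0 miss  d=-]
5: W B3 -> L0 hit  d=D]
6: R B7 -> L1 miss wb->B4  d=-]
7: W B0 -> L0 miss wb->B3  d=D]
8: R B4 -> L1 miss  d=-]
9: W B7 -> L1 miss  d=D]
10: W B7 -> L1 hit  d=D]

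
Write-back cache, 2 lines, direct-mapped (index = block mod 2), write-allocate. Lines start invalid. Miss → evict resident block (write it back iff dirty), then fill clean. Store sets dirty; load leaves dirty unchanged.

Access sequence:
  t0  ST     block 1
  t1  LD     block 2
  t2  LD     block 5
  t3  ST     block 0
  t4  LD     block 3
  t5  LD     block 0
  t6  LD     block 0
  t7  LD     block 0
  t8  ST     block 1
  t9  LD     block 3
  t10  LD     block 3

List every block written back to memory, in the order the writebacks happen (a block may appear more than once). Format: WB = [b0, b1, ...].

WB = [1, 1]

0: W B1 -> L1 miss  d=D]
1: R B2 -> L0 miss  d=-]
2: R B5 -> L1 miss wb->B1  d=-]
3: W B0 -> L0 miss  d=D]
4: R B3 -> L1 miss  d=-]
5: R B0 -> L0 hit  d=D]
6: R B0 -> L0 hit  d=D]
7: R B0 -> L0 hit  d=D]
8: W B1 -> L1 miss  d=D]
9: R B3 -> L1 miss wb->B1  d=-]
10: R B3 -> L1 hit  d=-]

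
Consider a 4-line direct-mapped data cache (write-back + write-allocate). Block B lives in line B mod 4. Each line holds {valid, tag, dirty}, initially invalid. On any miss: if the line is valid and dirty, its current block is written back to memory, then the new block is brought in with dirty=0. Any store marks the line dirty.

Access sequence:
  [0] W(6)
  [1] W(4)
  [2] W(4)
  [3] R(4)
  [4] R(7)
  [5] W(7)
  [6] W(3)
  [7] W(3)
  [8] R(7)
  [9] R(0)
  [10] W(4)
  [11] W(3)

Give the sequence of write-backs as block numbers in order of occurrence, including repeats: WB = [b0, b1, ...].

WB = [7, 3, 4]

0: W B6 -> L2 miss  d=D]
1: W B4 -> L0 miss  d=D]
2: W B4 -> L0 hit  d=D]
3: R B4 -> L0 hit  d=D]
4: R B7 -> L3 miss  d=-]
5: W B7 -> L3 hit  d=D]
6: W B3 -> L3 miss wb->B7  d=D]
7: W B3 -> L3 hit  d=D]
8: R B7 -> L3 miss wb->B3  d=-]
9: R B0 -> L0 miss wb->B4  d=-]
10: W B4 -> L0 miss  d=D]
11: W B3 -> L3 miss  d=D]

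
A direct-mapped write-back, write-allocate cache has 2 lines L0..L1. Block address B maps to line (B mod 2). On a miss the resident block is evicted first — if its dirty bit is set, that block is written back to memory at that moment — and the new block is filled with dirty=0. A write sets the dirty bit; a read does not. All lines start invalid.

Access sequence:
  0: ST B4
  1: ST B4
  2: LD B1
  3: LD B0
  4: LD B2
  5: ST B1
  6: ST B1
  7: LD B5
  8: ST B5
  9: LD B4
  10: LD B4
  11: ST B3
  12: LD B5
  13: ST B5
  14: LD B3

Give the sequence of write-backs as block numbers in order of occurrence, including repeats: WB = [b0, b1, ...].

WB = [4, 1, 5, 3, 5]

  0 | W B4 → L0 miss [D]
  1 | W B4 → L0 hit [D]
  2 | R B1 → L1 miss [-]
  3 | R B0 → L0 miss wb→B4 [-]
  4 | R B2 → L0 miss [-]
  5 | W B1 → L1 hit [D]
  6 | W B1 → L1 hit [D]
  7 | R B5 → L1 miss wb→B1 [-]
  8 | W B5 → L1 hit [D]
  9 | R B4 → L0 miss [-]
  10 | R B4 → L0 hit [-]
  11 | W B3 → L1 miss wb→B5 [D]
  12 | R B5 → L1 miss wb→B3 [-]
  13 | W B5 → L1 hit [D]
  14 | R B3 → L1 miss wb→B5 [-]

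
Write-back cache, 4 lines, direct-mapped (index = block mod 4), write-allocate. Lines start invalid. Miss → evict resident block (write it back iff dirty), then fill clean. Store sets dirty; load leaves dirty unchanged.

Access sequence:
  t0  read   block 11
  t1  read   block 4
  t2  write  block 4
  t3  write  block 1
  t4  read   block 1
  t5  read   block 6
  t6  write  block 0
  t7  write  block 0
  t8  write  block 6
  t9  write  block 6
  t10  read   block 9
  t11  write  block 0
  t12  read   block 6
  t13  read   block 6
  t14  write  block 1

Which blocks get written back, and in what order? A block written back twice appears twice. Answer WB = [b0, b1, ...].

WB = [4, 1]

0: R B11 -> L3 miss  d=-]
1: R B4 -> L0 miss  d=-]
2: W B4 -> L0 hit  d=D]
3: W B1 -> L1 miss  d=D]
4: R B1 -> L1 hit  d=D]
5: R B6 -> L2 miss  d=-]
6: W B0 -> L0 miss wb->B4  d=D]
7: W B0 -> L0 hit  d=D]
8: W B6 -> L2 hit  d=D]
9: W B6 -> L2 hit  d=D]
10: R B9 -> L1 miss wb->B1  d=-]
11: W B0 -> L0 hit  d=D]
12: R B6 -> L2 hit  d=D]
13: R B6 -> L2 hit  d=D]
14: W B1 -> L1 miss  d=D]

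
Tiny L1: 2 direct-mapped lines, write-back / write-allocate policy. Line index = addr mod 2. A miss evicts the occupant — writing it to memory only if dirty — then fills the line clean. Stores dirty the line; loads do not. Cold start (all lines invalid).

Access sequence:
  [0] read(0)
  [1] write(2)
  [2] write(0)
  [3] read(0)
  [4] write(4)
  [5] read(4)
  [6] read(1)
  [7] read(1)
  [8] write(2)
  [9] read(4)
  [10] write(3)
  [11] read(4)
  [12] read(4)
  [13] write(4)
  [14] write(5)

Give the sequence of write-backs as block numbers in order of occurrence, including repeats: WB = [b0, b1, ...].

WB = [2, 0, 4, 2, 3]

0: R B0 → L0 miss [-]
1: W B2 → L0 miss [D]
2: W B0 → L0 miss wb→B2 [D]
3: R B0 → L0 hit [D]
4: W B4 → L0 miss wb→B0 [D]
5: R B4 → L0 hit [D]
6: R B1 → L1 miss [-]
7: R B1 → L1 hit [-]
8: W B2 → L0 miss wb→B4 [D]
9: R B4 → L0 miss wb→B2 [-]
10: W B3 → L1 miss [D]
11: R B4 → L0 hit [-]
12: R B4 → L0 hit [-]
13: W B4 → L0 hit [D]
14: W B5 → L1 miss wb→B3 [D]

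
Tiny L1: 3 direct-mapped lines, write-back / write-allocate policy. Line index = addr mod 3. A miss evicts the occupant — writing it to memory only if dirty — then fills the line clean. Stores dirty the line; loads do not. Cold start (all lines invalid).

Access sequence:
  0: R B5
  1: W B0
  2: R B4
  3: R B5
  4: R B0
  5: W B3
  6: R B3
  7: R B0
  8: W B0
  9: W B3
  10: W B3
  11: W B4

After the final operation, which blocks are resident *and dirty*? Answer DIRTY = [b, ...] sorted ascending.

0: R B5 -> L2 miss  d=-]
1: W B0 -> L0 miss  d=D]
2: R B4 -> L1 miss  d=-]
3: R B5 -> L2 hit  d=-]
4: R B0 -> L0 hit  d=D]
5: W B3 -> L0 miss wb->B0  d=D]
6: R B3 -> L0 hit  d=D]
7: R B0 -> L0 miss wb->B3  d=-]
8: W B0 -> L0 hit  d=D]
9: W B3 -> L0 miss wb->B0  d=D]
10: W B3 -> L0 hit  d=D]
11: W B4 -> L1 hit  d=D]

DIRTY = [3, 4]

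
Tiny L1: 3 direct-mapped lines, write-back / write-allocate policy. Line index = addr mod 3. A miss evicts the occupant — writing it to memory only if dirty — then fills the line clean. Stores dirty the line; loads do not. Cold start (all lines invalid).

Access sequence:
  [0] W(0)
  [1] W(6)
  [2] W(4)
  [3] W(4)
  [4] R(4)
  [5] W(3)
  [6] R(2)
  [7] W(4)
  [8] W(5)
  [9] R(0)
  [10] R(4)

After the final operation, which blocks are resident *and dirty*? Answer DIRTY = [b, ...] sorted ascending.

DIRTY = [4, 5]

0: W B0 → L0 miss [D]
1: W B6 → L0 miss wb→B0 [D]
2: W B4 → L1 miss [D]
3: W B4 → L1 hit [D]
4: R B4 → L1 hit [D]
5: W B3 → L0 miss wb→B6 [D]
6: R B2 → L2 miss [-]
7: W B4 → L1 hit [D]
8: W B5 → L2 miss [D]
9: R B0 → L0 miss wb→B3 [-]
10: R B4 → L1 hit [D]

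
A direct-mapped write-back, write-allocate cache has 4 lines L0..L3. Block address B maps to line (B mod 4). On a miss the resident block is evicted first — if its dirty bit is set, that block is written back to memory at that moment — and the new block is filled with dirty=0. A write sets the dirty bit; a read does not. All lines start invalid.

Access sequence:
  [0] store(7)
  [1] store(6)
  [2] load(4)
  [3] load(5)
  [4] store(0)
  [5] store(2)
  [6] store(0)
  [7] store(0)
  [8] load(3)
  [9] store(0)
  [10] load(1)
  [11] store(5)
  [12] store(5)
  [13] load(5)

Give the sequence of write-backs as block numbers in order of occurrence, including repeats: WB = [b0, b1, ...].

WB = [6, 7]

0: W B7 -> L3 miss  d=D]
1: W B6 -> L2 miss  d=D]
2: R B4 -> L0 miss  d=-]
3: R B5 -> L1 miss  d=-]
4: W B0 -> L0 miss  d=D]
5: W B2 -> L2 miss wb->B6  d=D]
6: W B0 -> L0 hit  d=D]
7: W B0 -> L0 hit  d=D]
8: R B3 -> L3 miss wb->B7  d=-]
9: W B0 -> L0 hit  d=D]
10: R B1 -> L1 miss  d=-]
11: W B5 -> L1 miss  d=D]
12: W B5 -> L1 hit  d=D]
13: R B5 -> L1 hit  d=D]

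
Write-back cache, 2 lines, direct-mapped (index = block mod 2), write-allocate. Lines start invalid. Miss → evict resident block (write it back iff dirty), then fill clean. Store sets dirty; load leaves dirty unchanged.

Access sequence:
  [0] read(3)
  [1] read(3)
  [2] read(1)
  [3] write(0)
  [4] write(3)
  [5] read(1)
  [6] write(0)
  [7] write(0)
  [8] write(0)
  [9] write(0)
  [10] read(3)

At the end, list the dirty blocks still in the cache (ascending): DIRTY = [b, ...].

DIRTY = [0]

0: R B3 -> L1 miss  d=-]
1: R B3 -> L1 hit  d=-]
2: R B1 -> L1 miss  d=-]
3: W B0 -> L0 miss  d=D]
4: W B3 -> L1 miss  d=D]
5: R B1 -> L1 miss wb->B3  d=-]
6: W B0 -> L0 hit  d=D]
7: W B0 -> L0 hit  d=D]
8: W B0 -> L0 hit  d=D]
9: W B0 -> L0 hit  d=D]
10: R B3 -> L1 miss  d=-]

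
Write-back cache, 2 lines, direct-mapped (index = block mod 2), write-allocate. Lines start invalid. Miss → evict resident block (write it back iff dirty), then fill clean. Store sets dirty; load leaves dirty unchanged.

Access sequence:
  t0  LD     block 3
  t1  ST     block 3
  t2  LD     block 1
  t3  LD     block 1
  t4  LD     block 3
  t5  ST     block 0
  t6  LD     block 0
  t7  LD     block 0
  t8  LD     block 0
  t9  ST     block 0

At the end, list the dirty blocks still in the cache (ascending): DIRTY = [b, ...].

DIRTY = [0]

  0 | R B3 → L1 miss [-]
  1 | W B3 → L1 hit [D]
  2 | R B1 → L1 miss wb→B3 [-]
  3 | R B1 → L1 hit [-]
  4 | R B3 → L1 miss [-]
  5 | W B0 → L0 miss [D]
  6 | R B0 → L0 hit [D]
  7 | R B0 → L0 hit [D]
  8 | R B0 → L0 hit [D]
  9 | W B0 → L0 hit [D]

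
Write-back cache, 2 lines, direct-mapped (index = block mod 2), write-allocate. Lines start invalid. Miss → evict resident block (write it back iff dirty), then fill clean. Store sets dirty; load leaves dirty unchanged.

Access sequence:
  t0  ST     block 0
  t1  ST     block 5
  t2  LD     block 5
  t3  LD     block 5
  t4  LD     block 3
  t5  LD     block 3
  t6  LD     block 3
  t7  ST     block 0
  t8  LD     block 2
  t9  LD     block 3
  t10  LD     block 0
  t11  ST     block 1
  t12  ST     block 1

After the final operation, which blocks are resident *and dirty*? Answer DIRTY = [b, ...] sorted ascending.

0: W B0 → L0 miss [D]
1: W B5 → L1 miss [D]
2: R B5 → L1 hit [D]
3: R B5 → L1 hit [D]
4: R B3 → L1 miss wb→B5 [-]
5: R B3 → L1 hit [-]
6: R B3 → L1 hit [-]
7: W B0 → L0 hit [D]
8: R B2 → L0 miss wb→B0 [-]
9: R B3 → L1 hit [-]
10: R B0 → L0 miss [-]
11: W B1 → L1 miss [D]
12: W B1 → L1 hit [D]

DIRTY = [1]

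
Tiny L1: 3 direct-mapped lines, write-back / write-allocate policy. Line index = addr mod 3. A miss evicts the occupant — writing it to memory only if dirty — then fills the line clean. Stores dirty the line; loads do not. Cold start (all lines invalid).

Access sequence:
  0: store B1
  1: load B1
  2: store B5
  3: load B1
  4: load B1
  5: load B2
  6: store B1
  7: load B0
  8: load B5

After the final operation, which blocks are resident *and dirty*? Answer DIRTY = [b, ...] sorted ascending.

DIRTY = [1]

  0 | W B1 → L1 miss [D]
  1 | R B1 → L1 hit [D]
  2 | W B5 → L2 miss [D]
  3 | R B1 → L1 hit [D]
  4 | R B1 → L1 hit [D]
  5 | R B2 → L2 miss wb→B5 [-]
  6 | W B1 → L1 hit [D]
  7 | R B0 → L0 miss [-]
  8 | R B5 → L2 miss [-]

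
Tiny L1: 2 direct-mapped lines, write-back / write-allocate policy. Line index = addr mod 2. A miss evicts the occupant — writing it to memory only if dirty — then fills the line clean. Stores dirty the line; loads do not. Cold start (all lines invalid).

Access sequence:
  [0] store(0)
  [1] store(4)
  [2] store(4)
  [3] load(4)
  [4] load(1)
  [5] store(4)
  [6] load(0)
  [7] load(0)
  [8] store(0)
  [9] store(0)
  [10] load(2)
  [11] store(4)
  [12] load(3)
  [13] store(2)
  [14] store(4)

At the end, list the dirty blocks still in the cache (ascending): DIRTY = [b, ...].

DIRTY = [4]

0: W B0 → L0 miss [D]
1: W B4 → L0 miss wb→B0 [D]
2: W B4 → L0 hit [D]
3: R B4 → L0 hit [D]
4: R B1 → L1 miss [-]
5: W B4 → L0 hit [D]
6: R B0 → L0 miss wb→B4 [-]
7: R B0 → L0 hit [-]
8: W B0 → L0 hit [D]
9: W B0 → L0 hit [D]
10: R B2 → L0 miss wb→B0 [-]
11: W B4 → L0 miss [D]
12: R B3 → L1 miss [-]
13: W B2 → L0 miss wb→B4 [D]
14: W B4 → L0 miss wb→B2 [D]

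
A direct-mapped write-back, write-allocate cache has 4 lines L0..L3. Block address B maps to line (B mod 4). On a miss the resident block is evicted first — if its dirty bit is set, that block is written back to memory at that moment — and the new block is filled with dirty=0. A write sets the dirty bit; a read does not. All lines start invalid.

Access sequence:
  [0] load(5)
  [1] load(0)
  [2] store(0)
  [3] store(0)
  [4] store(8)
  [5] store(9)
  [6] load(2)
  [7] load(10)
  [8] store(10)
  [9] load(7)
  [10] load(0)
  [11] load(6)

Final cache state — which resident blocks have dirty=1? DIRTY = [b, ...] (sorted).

  0 | R B5 → L1 miss [-]
  1 | R B0 → L0 miss [-]
  2 | W B0 → L0 hit [D]
  3 | W B0 → L0 hit [D]
  4 | W B8 → L0 miss wb→B0 [D]
  5 | W B9 → L1 miss [D]
  6 | R B2 → L2 miss [-]
  7 | R B10 → L2 miss [-]
  8 | W B10 → L2 hit [D]
  9 | R B7 → L3 miss [-]
  10 | R B0 → L0 miss wb→B8 [-]
  11 | R B6 → L2 miss wb→B10 [-]

DIRTY = [9]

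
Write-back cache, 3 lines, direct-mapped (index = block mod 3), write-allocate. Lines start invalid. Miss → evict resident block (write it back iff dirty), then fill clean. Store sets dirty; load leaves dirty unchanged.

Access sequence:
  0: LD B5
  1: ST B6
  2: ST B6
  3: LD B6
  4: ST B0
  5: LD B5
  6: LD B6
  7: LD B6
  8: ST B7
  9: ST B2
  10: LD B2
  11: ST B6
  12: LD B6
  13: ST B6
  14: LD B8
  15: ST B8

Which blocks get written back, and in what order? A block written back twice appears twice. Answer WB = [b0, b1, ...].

WB = [6, 0, 2]

  0 | R B5 → L2 miss [-]
  1 | W B6 → L0 miss [D]
  2 | W B6 → L0 hit [D]
  3 | R B6 → L0 hit [D]
  4 | W B0 → L0 miss wb→B6 [D]
  5 | R B5 → L2 hit [-]
  6 | R B6 → L0 miss wb→B0 [-]
  7 | R B6 → L0 hit [-]
  8 | W B7 → L1 miss [D]
  9 | W B2 → L2 miss [D]
  10 | R B2 → L2 hit [D]
  11 | W B6 → L0 hit [D]
  12 | R B6 → L0 hit [D]
  13 | W B6 → L0 hit [D]
  14 | R B8 → L2 miss wb→B2 [-]
  15 | W B8 → L2 hit [D]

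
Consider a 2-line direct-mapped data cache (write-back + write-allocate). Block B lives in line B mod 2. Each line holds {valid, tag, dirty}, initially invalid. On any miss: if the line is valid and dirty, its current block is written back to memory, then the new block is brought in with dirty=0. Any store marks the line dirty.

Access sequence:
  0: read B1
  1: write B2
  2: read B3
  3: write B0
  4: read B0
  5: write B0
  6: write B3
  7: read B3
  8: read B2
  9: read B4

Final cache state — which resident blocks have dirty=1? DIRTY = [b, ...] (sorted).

0: R B1 -> L1 miss  d=-]
1: W B2 -> L0 miss  d=D]
2: R B3 -> L1 miss  d=-]
3: W B0 -> L0 miss wb->B2  d=D]
4: R B0 -> L0 hit  d=D]
5: W B0 -> L0 hit  d=D]
6: W B3 -> L1 hit  d=D]
7: R B3 -> L1 hit  d=D]
8: R B2 -> L0 miss wb->B0  d=-]
9: R B4 -> L0 miss  d=-]

DIRTY = [3]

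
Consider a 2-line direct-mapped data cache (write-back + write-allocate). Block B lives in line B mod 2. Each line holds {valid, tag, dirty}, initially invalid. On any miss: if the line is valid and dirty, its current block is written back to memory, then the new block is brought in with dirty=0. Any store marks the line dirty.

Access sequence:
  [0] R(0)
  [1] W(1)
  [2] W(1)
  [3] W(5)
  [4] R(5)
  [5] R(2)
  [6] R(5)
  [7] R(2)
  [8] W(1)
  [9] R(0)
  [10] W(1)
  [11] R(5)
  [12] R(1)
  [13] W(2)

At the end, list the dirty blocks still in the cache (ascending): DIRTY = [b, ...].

DIRTY = [2]

0: R B0 → L0 miss [-]
1: W B1 → L1 miss [D]
2: W B1 → L1 hit [D]
3: W B5 → L1 miss wb→B1 [D]
4: R B5 → L1 hit [D]
5: R B2 → L0 miss [-]
6: R B5 → L1 hit [D]
7: R B2 → L0 hit [-]
8: W B1 → L1 miss wb→B5 [D]
9: R B0 → L0 miss [-]
10: W B1 → L1 hit [D]
11: R B5 → L1 miss wb→B1 [-]
12: R B1 → L1 miss [-]
13: W B2 → L0 miss [D]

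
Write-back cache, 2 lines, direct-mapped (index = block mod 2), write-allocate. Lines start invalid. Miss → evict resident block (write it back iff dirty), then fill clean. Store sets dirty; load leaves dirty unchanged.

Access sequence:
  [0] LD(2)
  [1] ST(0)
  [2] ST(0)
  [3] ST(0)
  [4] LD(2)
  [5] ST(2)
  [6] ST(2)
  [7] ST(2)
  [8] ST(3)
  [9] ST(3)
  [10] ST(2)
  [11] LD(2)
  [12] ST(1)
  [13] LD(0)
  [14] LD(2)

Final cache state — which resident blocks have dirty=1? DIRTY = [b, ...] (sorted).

  0 | R B2 → L0 miss [-]
  1 | W B0 → L0 miss [D]
  2 | W B0 → L0 hit [D]
  3 | W B0 → L0 hit [D]
  4 | R B2 → L0 miss wb→B0 [-]
  5 | W B2 → L0 hit [D]
  6 | W B2 → L0 hit [D]
  7 | W B2 → L0 hit [D]
  8 | W B3 → L1 miss [D]
  9 | W B3 → L1 hit [D]
  10 | W B2 → L0 hit [D]
  11 | R B2 → L0 hit [D]
  12 | W B1 → L1 miss wb→B3 [D]
  13 | R B0 → L0 miss wb→B2 [-]
  14 | R B2 → L0 miss [-]

DIRTY = [1]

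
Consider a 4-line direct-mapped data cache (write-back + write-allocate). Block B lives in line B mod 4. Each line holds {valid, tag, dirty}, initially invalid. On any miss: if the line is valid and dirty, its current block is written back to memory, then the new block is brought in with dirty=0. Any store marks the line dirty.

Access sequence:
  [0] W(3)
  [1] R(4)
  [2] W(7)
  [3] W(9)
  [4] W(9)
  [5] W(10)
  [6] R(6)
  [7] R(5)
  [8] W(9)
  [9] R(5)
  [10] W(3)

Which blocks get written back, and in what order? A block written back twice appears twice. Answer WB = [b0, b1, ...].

0: W B3 → L3 miss [D]
1: R B4 → L0 miss [-]
2: W B7 → L3 miss wb→B3 [D]
3: W B9 → L1 miss [D]
4: W B9 → L1 hit [D]
5: W B10 → L2 miss [D]
6: R B6 → L2 miss wb→B10 [-]
7: R B5 → L1 miss wb→B9 [-]
8: W B9 → L1 miss [D]
9: R B5 → L1 miss wb→B9 [-]
10: W B3 → L3 miss wb→B7 [D]

WB = [3, 10, 9, 9, 7]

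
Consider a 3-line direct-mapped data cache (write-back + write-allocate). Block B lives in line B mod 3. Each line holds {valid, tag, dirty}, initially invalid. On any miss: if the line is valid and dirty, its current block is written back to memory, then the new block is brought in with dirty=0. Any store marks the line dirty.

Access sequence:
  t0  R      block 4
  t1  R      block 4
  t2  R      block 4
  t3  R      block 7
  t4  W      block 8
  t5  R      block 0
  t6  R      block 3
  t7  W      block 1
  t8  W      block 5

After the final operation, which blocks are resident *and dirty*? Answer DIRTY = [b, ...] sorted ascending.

0: R B4 -> L1 miss  d=-]
1: R B4 -> L1 hit  d=-]
2: R B4 -> L1 hit  d=-]
3: R B7 -> L1 miss  d=-]
4: W B8 -> L2 miss  d=D]
5: R B0 -> L0 miss  d=-]
6: R B3 -> L0 miss  d=-]
7: W B1 -> L1 miss  d=D]
8: W B5 -> L2 miss wb->B8  d=D]

DIRTY = [1, 5]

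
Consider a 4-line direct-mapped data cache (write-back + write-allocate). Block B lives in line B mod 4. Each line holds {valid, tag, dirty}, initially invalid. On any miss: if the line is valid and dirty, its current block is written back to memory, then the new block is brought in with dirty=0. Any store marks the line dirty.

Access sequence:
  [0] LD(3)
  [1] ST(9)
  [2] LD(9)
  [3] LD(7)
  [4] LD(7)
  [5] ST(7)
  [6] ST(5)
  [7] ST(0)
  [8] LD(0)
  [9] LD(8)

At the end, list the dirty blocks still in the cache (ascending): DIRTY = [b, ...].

DIRTY = [5, 7]

0: R B3 → L3 miss [-]
1: W B9 → L1 miss [D]
2: R B9 → L1 hit [D]
3: R B7 → L3 miss [-]
4: R B7 → L3 hit [-]
5: W B7 → L3 hit [D]
6: W B5 → L1 miss wb→B9 [D]
7: W B0 → L0 miss [D]
8: R B0 → L0 hit [D]
9: R B8 → L0 miss wb→B0 [-]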